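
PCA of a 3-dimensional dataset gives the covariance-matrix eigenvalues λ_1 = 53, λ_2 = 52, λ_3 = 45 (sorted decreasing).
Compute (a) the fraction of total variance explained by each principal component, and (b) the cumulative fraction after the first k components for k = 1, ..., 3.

Step 1 — total variance = trace(Sigma) = Σ λ_i = 53 + 52 + 45 = 150.

Step 2 — fraction explained by component i = λ_i / Σ λ:
  PC1: 53/150 = 0.3533
  PC2: 52/150 = 0.3467
  PC3: 45/150 = 0.3

Step 3 — cumulative fraction after k components = (λ_1 + ... + λ_k) / Σ λ:
  k = 1: 53/150 = 0.3533
  k = 2: (53 + 52)/150 = 105/150 = 0.7
  k = 3: (53 + 52 + 45)/150 = 150/150 = 1

Summary (fraction, with percent):

explained: PC1 0.3533 (35.33%), PC2 0.3467 (34.67%), PC3 0.3 (30%);  cumulative: 0.3533, 0.7, 1


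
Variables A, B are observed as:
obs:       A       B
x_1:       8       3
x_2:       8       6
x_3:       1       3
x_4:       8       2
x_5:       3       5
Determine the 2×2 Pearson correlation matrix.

Step 1 — column means:
  mean(A) = (8 + 8 + 1 + 8 + 3) / 5 = 28/5 = 5.6
  mean(B) = (3 + 6 + 3 + 2 + 5) / 5 = 19/5 = 3.8

Step 2 — sample variances and covariances s[i,j] = (1/(n-1)) · Σ_k (x_{k,i} - mean_i) · (x_{k,j} - mean_j), with n-1 = 4:
  s[A,A] = ((2.4)·(2.4) + (2.4)·(2.4) + (-4.6)·(-4.6) + (2.4)·(2.4) + (-2.6)·(-2.6)) / 4 = 45.2/4 = 11.3
  s[A,B] = ((2.4)·(-0.8) + (2.4)·(2.2) + (-4.6)·(-0.8) + (2.4)·(-1.8) + (-2.6)·(1.2)) / 4 = -0.4/4 = -0.1
  s[B,B] = ((-0.8)·(-0.8) + (2.2)·(2.2) + (-0.8)·(-0.8) + (-1.8)·(-1.8) + (1.2)·(1.2)) / 4 = 10.8/4 = 2.7
  Sample standard deviations s_i = √(s[i,i]):
  s(A) = √(11.3) = 3.3615
  s(B) = √(2.7) = 1.6432

Step 3 — r_{ij} = s_{ij} / (s_i · s_j):
  r[A,A] = 1 (diagonal).
  r[A,B] = -0.1 / (3.3615 · 1.6432) = -0.1 / 5.5236 = -0.0181
  r[B,B] = 1 (diagonal).

R is symmetric with unit diagonal. Assembling:

R = [[1, -0.0181],
 [-0.0181, 1]]


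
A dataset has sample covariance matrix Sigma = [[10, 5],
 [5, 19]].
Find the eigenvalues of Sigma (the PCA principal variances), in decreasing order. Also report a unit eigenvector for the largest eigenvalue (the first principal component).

Step 1 — characteristic polynomial of 2×2 Sigma:
  det(Sigma - λI) = λ² - trace · λ + det = 0.
  trace = 10 + 19 = 29, det = 10·19 - (5)² = 165.
Step 2 — discriminant:
  Δ = trace² - 4·det = 841 - 660 = 181.
Step 3 — eigenvalues:
  λ = (trace ± √Δ)/2 = (29 ± 13.4536)/2,
  λ_1 = 21.2268,  λ_2 = 7.7732.

Step 4 — unit eigenvector for λ_1: solve (Sigma - λ_1 I)v = 0. First row:
  (10 - 21.2268)·v_x + (5)·v_y = 0, i.e. (-11.2268)·v_x + (5)·v_y = 0,
  so v ∝ (b, λ_1 - a) = (5, 11.2268) = u.
  ||u|| = √((5)² + (11.2268)²) = √(151.0413) ≈ 12.2899,
  v_1 = u/||u|| ≈ (0.4068, 0.9135) (||v_1|| = 1).

λ_1 = 21.2268,  λ_2 = 7.7732;  v_1 ≈ (0.4068, 0.9135)


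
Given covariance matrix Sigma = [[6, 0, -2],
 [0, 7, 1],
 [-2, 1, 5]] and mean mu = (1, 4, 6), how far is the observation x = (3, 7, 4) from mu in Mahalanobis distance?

Step 1 — centre the observation: (x - mu) = (2, 3, -2).

Step 2 — invert Sigma (cofactor / det for 3×3, or solve directly):
  Sigma^{-1} = [[0.1932, -0.0114, 0.0795],
 [-0.0114, 0.1477, -0.0341],
 [0.0795, -0.0341, 0.2386]].

Step 3 — form the quadratic (x - mu)^T · Sigma^{-1} · (x - mu):
  Sigma^{-1} · (x - mu) = (0.1932, 0.4886, -0.4205).
  (x - mu)^T · [Sigma^{-1} · (x - mu)] = (2)·(0.1932) + (3)·(0.4886) + (-2)·(-0.4205) = 2.6932.

Step 4 — take square root: d = √(2.6932) ≈ 1.6411.

d(x, mu) = √(2.6932) ≈ 1.6411


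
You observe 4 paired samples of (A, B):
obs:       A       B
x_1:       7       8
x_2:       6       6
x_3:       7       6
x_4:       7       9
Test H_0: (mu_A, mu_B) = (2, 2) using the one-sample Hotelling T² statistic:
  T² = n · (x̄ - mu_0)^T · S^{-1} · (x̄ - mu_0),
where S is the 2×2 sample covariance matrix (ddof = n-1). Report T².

Step 1 — sample mean vector:
  mean(A) = (7 + 6 + 7 + 7) / 4 = 27/4 = 6.75
  mean(B) = (8 + 6 + 6 + 9) / 4 = 29/4 = 7.25
  x̄ = (6.75, 7.25),  deviation x̄ - mu_0 = (6.75, 7.25) - (2, 2) = (4.75, 5.25).

Step 2 — sample covariance matrix, S[i,j] = (1/(n-1)) · Σ_k (x_{k,i} - mean_i) · (x_{k,j} - mean_j), divisor n-1 = 3:
  S[A,A] = ((0.25)·(0.25) + (-0.75)·(-0.75) + (0.25)·(0.25) + (0.25)·(0.25)) / 3 = 0.75/3 = 0.25
  S[A,B] = ((0.25)·(0.75) + (-0.75)·(-1.25) + (0.25)·(-1.25) + (0.25)·(1.75)) / 3 = 1.25/3 = 0.4167
  S[B,B] = ((0.75)·(0.75) + (-1.25)·(-1.25) + (-1.25)·(-1.25) + (1.75)·(1.75)) / 3 = 6.75/3 = 2.25
  S = [[0.25, 0.4167],
 [0.4167, 2.25]].

Step 3 — invert S. det(S) = 0.25·2.25 - (0.4167)² = 0.3889.
  S^{-1} = (1/det) · [[d, -b], [-b, a]] = [[5.7857, -1.0714],
 [-1.0714, 0.6429]].

Step 4 — quadratic form (x̄ - mu_0)^T · S^{-1} · (x̄ - mu_0):
  S^{-1} · (x̄ - mu_0) = (21.8571, -1.7143),
  (x̄ - mu_0)^T · [...] = (4.75)·(21.8571) + (5.25)·(-1.7143) = 94.8214.

Step 5 — scale by n: T² = 4 · 94.8214 = 379.2857.

T² ≈ 379.2857


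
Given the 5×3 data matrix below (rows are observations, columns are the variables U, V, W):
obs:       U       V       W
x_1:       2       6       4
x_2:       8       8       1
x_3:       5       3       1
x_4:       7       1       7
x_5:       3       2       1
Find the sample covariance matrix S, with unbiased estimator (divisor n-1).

Step 1 — column means:
  mean(U) = (2 + 8 + 5 + 7 + 3) / 5 = 25/5 = 5
  mean(V) = (6 + 8 + 3 + 1 + 2) / 5 = 20/5 = 4
  mean(W) = (4 + 1 + 1 + 7 + 1) / 5 = 14/5 = 2.8

Step 2 — sample covariance S[i,j] = (1/(n-1)) · Σ_k (x_{k,i} - mean_i) · (x_{k,j} - mean_j), with n-1 = 4.
  S[U,U] = ((-3)·(-3) + (3)·(3) + (0)·(0) + (2)·(2) + (-2)·(-2)) / 4 = 26/4 = 6.5
  S[U,V] = ((-3)·(2) + (3)·(4) + (0)·(-1) + (2)·(-3) + (-2)·(-2)) / 4 = 4/4 = 1
  S[U,W] = ((-3)·(1.2) + (3)·(-1.8) + (0)·(-1.8) + (2)·(4.2) + (-2)·(-1.8)) / 4 = 3/4 = 0.75
  S[V,V] = ((2)·(2) + (4)·(4) + (-1)·(-1) + (-3)·(-3) + (-2)·(-2)) / 4 = 34/4 = 8.5
  S[V,W] = ((2)·(1.2) + (4)·(-1.8) + (-1)·(-1.8) + (-3)·(4.2) + (-2)·(-1.8)) / 4 = -12/4 = -3
  S[W,W] = ((1.2)·(1.2) + (-1.8)·(-1.8) + (-1.8)·(-1.8) + (4.2)·(4.2) + (-1.8)·(-1.8)) / 4 = 28.8/4 = 7.2

S is symmetric (S[j,i] = S[i,j]). Assembling:

S = [[6.5, 1, 0.75],
 [1, 8.5, -3],
 [0.75, -3, 7.2]]


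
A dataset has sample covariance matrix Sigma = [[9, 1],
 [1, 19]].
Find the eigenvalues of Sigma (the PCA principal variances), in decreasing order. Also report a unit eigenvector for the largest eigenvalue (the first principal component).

Step 1 — characteristic polynomial of 2×2 Sigma:
  det(Sigma - λI) = λ² - trace · λ + det = 0.
  trace = 9 + 19 = 28, det = 9·19 - (1)² = 170.
Step 2 — discriminant:
  Δ = trace² - 4·det = 784 - 680 = 104.
Step 3 — eigenvalues:
  λ = (trace ± √Δ)/2 = (28 ± 10.198)/2,
  λ_1 = 19.099,  λ_2 = 8.901.

Step 4 — unit eigenvector for λ_1: solve (Sigma - λ_1 I)v = 0. First row:
  (9 - 19.099)·v_x + (1)·v_y = 0, i.e. (-10.099)·v_x + (1)·v_y = 0,
  so v ∝ (b, λ_1 - a) = (1, 10.099) = u.
  ||u|| = √((1)² + (10.099)²) = √(102.9902) ≈ 10.1484,
  v_1 = u/||u|| ≈ (0.0985, 0.9951) (||v_1|| = 1).

λ_1 = 19.099,  λ_2 = 8.901;  v_1 ≈ (0.0985, 0.9951)


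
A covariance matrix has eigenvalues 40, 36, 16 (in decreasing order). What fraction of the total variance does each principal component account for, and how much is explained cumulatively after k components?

Step 1 — total variance = trace(Sigma) = Σ λ_i = 40 + 36 + 16 = 92.

Step 2 — fraction explained by component i = λ_i / Σ λ:
  PC1: 40/92 = 0.4348
  PC2: 36/92 = 0.3913
  PC3: 16/92 = 0.1739

Step 3 — cumulative fraction after k components = (λ_1 + ... + λ_k) / Σ λ:
  k = 1: 40/92 = 0.4348
  k = 2: (40 + 36)/92 = 76/92 = 0.8261
  k = 3: (40 + 36 + 16)/92 = 92/92 = 1

Summary (fraction, with percent):

explained: PC1 0.4348 (43.48%), PC2 0.3913 (39.13%), PC3 0.1739 (17.39%);  cumulative: 0.4348, 0.8261, 1


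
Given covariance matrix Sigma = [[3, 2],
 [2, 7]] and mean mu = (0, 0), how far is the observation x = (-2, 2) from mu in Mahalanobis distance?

Step 1 — centre the observation: (x - mu) = (-2, 2).

Step 2 — invert Sigma. det(Sigma) = 3·7 - (2)² = 17.
  Sigma^{-1} = (1/det) · [[d, -b], [-b, a]] = [[0.4118, -0.1176],
 [-0.1176, 0.1765]].

Step 3 — form the quadratic (x - mu)^T · Sigma^{-1} · (x - mu):
  Sigma^{-1} · (x - mu) = (-1.0588, 0.5882).
  (x - mu)^T · [Sigma^{-1} · (x - mu)] = (-2)·(-1.0588) + (2)·(0.5882) = 3.2941.

Step 4 — take square root: d = √(3.2941) ≈ 1.815.

d(x, mu) = √(3.2941) ≈ 1.815


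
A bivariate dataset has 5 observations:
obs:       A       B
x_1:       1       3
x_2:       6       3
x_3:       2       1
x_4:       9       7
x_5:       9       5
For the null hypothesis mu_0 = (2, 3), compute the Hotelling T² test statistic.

Step 1 — sample mean vector:
  mean(A) = (1 + 6 + 2 + 9 + 9) / 5 = 27/5 = 5.4
  mean(B) = (3 + 3 + 1 + 7 + 5) / 5 = 19/5 = 3.8
  x̄ = (5.4, 3.8),  deviation x̄ - mu_0 = (5.4, 3.8) - (2, 3) = (3.4, 0.8).

Step 2 — sample covariance matrix, S[i,j] = (1/(n-1)) · Σ_k (x_{k,i} - mean_i) · (x_{k,j} - mean_j), divisor n-1 = 4:
  S[A,A] = ((-4.4)·(-4.4) + (0.6)·(0.6) + (-3.4)·(-3.4) + (3.6)·(3.6) + (3.6)·(3.6)) / 4 = 57.2/4 = 14.3
  S[A,B] = ((-4.4)·(-0.8) + (0.6)·(-0.8) + (-3.4)·(-2.8) + (3.6)·(3.2) + (3.6)·(1.2)) / 4 = 28.4/4 = 7.1
  S[B,B] = ((-0.8)·(-0.8) + (-0.8)·(-0.8) + (-2.8)·(-2.8) + (3.2)·(3.2) + (1.2)·(1.2)) / 4 = 20.8/4 = 5.2
  S = [[14.3, 7.1],
 [7.1, 5.2]].

Step 3 — invert S. det(S) = 14.3·5.2 - (7.1)² = 23.95.
  S^{-1} = (1/det) · [[d, -b], [-b, a]] = [[0.2171, -0.2965],
 [-0.2965, 0.5971]].

Step 4 — quadratic form (x̄ - mu_0)^T · S^{-1} · (x̄ - mu_0):
  S^{-1} · (x̄ - mu_0) = (0.501, -0.5303),
  (x̄ - mu_0)^T · [...] = (3.4)·(0.501) + (0.8)·(-0.5303) = 1.2793.

Step 5 — scale by n: T² = 5 · 1.2793 = 6.3967.

T² ≈ 6.3967


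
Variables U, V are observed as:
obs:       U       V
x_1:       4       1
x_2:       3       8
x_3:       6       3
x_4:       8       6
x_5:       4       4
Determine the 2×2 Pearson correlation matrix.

Step 1 — column means:
  mean(U) = (4 + 3 + 6 + 8 + 4) / 5 = 25/5 = 5
  mean(V) = (1 + 8 + 3 + 6 + 4) / 5 = 22/5 = 4.4

Step 2 — sample variances and covariances s[i,j] = (1/(n-1)) · Σ_k (x_{k,i} - mean_i) · (x_{k,j} - mean_j), with n-1 = 4:
  s[U,U] = ((-1)·(-1) + (-2)·(-2) + (1)·(1) + (3)·(3) + (-1)·(-1)) / 4 = 16/4 = 4
  s[U,V] = ((-1)·(-3.4) + (-2)·(3.6) + (1)·(-1.4) + (3)·(1.6) + (-1)·(-0.4)) / 4 = 0/4 = 0
  s[V,V] = ((-3.4)·(-3.4) + (3.6)·(3.6) + (-1.4)·(-1.4) + (1.6)·(1.6) + (-0.4)·(-0.4)) / 4 = 29.2/4 = 7.3
  Sample standard deviations s_i = √(s[i,i]):
  s(U) = √(4) = 2
  s(V) = √(7.3) = 2.7019

Step 3 — r_{ij} = s_{ij} / (s_i · s_j):
  r[U,U] = 1 (diagonal).
  r[U,V] = 0 / (2 · 2.7019) = 0 / 5.4037 = 0
  r[V,V] = 1 (diagonal).

R is symmetric with unit diagonal. Assembling:

R = [[1, 0],
 [0, 1]]


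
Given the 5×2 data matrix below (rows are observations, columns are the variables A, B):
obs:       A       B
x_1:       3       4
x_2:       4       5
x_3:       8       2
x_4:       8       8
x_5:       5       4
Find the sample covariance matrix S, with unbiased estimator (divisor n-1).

Step 1 — column means:
  mean(A) = (3 + 4 + 8 + 8 + 5) / 5 = 28/5 = 5.6
  mean(B) = (4 + 5 + 2 + 8 + 4) / 5 = 23/5 = 4.6

Step 2 — sample covariance S[i,j] = (1/(n-1)) · Σ_k (x_{k,i} - mean_i) · (x_{k,j} - mean_j), with n-1 = 4.
  S[A,A] = ((-2.6)·(-2.6) + (-1.6)·(-1.6) + (2.4)·(2.4) + (2.4)·(2.4) + (-0.6)·(-0.6)) / 4 = 21.2/4 = 5.3
  S[A,B] = ((-2.6)·(-0.6) + (-1.6)·(0.4) + (2.4)·(-2.6) + (2.4)·(3.4) + (-0.6)·(-0.6)) / 4 = 3.2/4 = 0.8
  S[B,B] = ((-0.6)·(-0.6) + (0.4)·(0.4) + (-2.6)·(-2.6) + (3.4)·(3.4) + (-0.6)·(-0.6)) / 4 = 19.2/4 = 4.8

S is symmetric (S[j,i] = S[i,j]). Assembling:

S = [[5.3, 0.8],
 [0.8, 4.8]]


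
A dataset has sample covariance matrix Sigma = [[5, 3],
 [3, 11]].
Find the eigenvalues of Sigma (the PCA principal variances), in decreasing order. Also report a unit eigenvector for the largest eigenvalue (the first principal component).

Step 1 — characteristic polynomial of 2×2 Sigma:
  det(Sigma - λI) = λ² - trace · λ + det = 0.
  trace = 5 + 11 = 16, det = 5·11 - (3)² = 46.
Step 2 — discriminant:
  Δ = trace² - 4·det = 256 - 184 = 72.
Step 3 — eigenvalues:
  λ = (trace ± √Δ)/2 = (16 ± 8.4853)/2,
  λ_1 = 12.2426,  λ_2 = 3.7574.

Step 4 — unit eigenvector for λ_1: solve (Sigma - λ_1 I)v = 0. First row:
  (5 - 12.2426)·v_x + (3)·v_y = 0, i.e. (-7.2426)·v_x + (3)·v_y = 0,
  so v ∝ (b, λ_1 - a) = (3, 7.2426) = u.
  ||u|| = √((3)² + (7.2426)²) = √(61.4558) ≈ 7.8394,
  v_1 = u/||u|| ≈ (0.3827, 0.9239) (||v_1|| = 1).

λ_1 = 12.2426,  λ_2 = 3.7574;  v_1 ≈ (0.3827, 0.9239)


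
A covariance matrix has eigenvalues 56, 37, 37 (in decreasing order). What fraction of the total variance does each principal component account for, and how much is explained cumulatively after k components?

Step 1 — total variance = trace(Sigma) = Σ λ_i = 56 + 37 + 37 = 130.

Step 2 — fraction explained by component i = λ_i / Σ λ:
  PC1: 56/130 = 0.4308
  PC2: 37/130 = 0.2846
  PC3: 37/130 = 0.2846

Step 3 — cumulative fraction after k components = (λ_1 + ... + λ_k) / Σ λ:
  k = 1: 56/130 = 0.4308
  k = 2: (56 + 37)/130 = 93/130 = 0.7154
  k = 3: (56 + 37 + 37)/130 = 130/130 = 1

Summary (fraction, with percent):

explained: PC1 0.4308 (43.08%), PC2 0.2846 (28.46%), PC3 0.2846 (28.46%);  cumulative: 0.4308, 0.7154, 1


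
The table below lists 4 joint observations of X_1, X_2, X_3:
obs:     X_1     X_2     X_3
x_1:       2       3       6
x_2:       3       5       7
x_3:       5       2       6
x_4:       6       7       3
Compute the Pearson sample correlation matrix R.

Step 1 — column means:
  mean(X_1) = (2 + 3 + 5 + 6) / 4 = 16/4 = 4
  mean(X_2) = (3 + 5 + 2 + 7) / 4 = 17/4 = 4.25
  mean(X_3) = (6 + 7 + 6 + 3) / 4 = 22/4 = 5.5

Step 2 — sample variances and covariances s[i,j] = (1/(n-1)) · Σ_k (x_{k,i} - mean_i) · (x_{k,j} - mean_j), with n-1 = 3:
  s[X_1,X_1] = ((-2)·(-2) + (-1)·(-1) + (1)·(1) + (2)·(2)) / 3 = 10/3 = 3.3333
  s[X_1,X_2] = ((-2)·(-1.25) + (-1)·(0.75) + (1)·(-2.25) + (2)·(2.75)) / 3 = 5/3 = 1.6667
  s[X_1,X_3] = ((-2)·(0.5) + (-1)·(1.5) + (1)·(0.5) + (2)·(-2.5)) / 3 = -7/3 = -2.3333
  s[X_2,X_2] = ((-1.25)·(-1.25) + (0.75)·(0.75) + (-2.25)·(-2.25) + (2.75)·(2.75)) / 3 = 14.75/3 = 4.9167
  s[X_2,X_3] = ((-1.25)·(0.5) + (0.75)·(1.5) + (-2.25)·(0.5) + (2.75)·(-2.5)) / 3 = -7.5/3 = -2.5
  s[X_3,X_3] = ((0.5)·(0.5) + (1.5)·(1.5) + (0.5)·(0.5) + (-2.5)·(-2.5)) / 3 = 9/3 = 3
  Sample standard deviations s_i = √(s[i,i]):
  s(X_1) = √(3.3333) = 1.8257
  s(X_2) = √(4.9167) = 2.2174
  s(X_3) = √(3) = 1.7321

Step 3 — r_{ij} = s_{ij} / (s_i · s_j):
  r[X_1,X_1] = 1 (diagonal).
  r[X_1,X_2] = 1.6667 / (1.8257 · 2.2174) = 1.6667 / 4.0483 = 0.4117
  r[X_1,X_3] = -2.3333 / (1.8257 · 1.7321) = -2.3333 / 3.1623 = -0.7379
  r[X_2,X_2] = 1 (diagonal).
  r[X_2,X_3] = -2.5 / (2.2174 · 1.7321) = -2.5 / 3.8406 = -0.6509
  r[X_3,X_3] = 1 (diagonal).

R is symmetric with unit diagonal. Assembling:

R = [[1, 0.4117, -0.7379],
 [0.4117, 1, -0.6509],
 [-0.7379, -0.6509, 1]]


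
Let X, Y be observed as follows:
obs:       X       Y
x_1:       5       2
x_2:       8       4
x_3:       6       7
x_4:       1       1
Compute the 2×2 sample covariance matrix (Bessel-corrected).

Step 1 — column means:
  mean(X) = (5 + 8 + 6 + 1) / 4 = 20/4 = 5
  mean(Y) = (2 + 4 + 7 + 1) / 4 = 14/4 = 3.5

Step 2 — sample covariance S[i,j] = (1/(n-1)) · Σ_k (x_{k,i} - mean_i) · (x_{k,j} - mean_j), with n-1 = 3.
  S[X,X] = ((0)·(0) + (3)·(3) + (1)·(1) + (-4)·(-4)) / 3 = 26/3 = 8.6667
  S[X,Y] = ((0)·(-1.5) + (3)·(0.5) + (1)·(3.5) + (-4)·(-2.5)) / 3 = 15/3 = 5
  S[Y,Y] = ((-1.5)·(-1.5) + (0.5)·(0.5) + (3.5)·(3.5) + (-2.5)·(-2.5)) / 3 = 21/3 = 7

S is symmetric (S[j,i] = S[i,j]). Assembling:

S = [[8.6667, 5],
 [5, 7]]


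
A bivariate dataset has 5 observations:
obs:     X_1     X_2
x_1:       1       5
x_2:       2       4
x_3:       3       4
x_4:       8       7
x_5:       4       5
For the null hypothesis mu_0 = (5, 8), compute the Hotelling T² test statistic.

Step 1 — sample mean vector:
  mean(X_1) = (1 + 2 + 3 + 8 + 4) / 5 = 18/5 = 3.6
  mean(X_2) = (5 + 4 + 4 + 7 + 5) / 5 = 25/5 = 5
  x̄ = (3.6, 5),  deviation x̄ - mu_0 = (3.6, 5) - (5, 8) = (-1.4, -3).

Step 2 — sample covariance matrix, S[i,j] = (1/(n-1)) · Σ_k (x_{k,i} - mean_i) · (x_{k,j} - mean_j), divisor n-1 = 4:
  S[X_1,X_1] = ((-2.6)·(-2.6) + (-1.6)·(-1.6) + (-0.6)·(-0.6) + (4.4)·(4.4) + (0.4)·(0.4)) / 4 = 29.2/4 = 7.3
  S[X_1,X_2] = ((-2.6)·(0) + (-1.6)·(-1) + (-0.6)·(-1) + (4.4)·(2) + (0.4)·(0)) / 4 = 11/4 = 2.75
  S[X_2,X_2] = ((0)·(0) + (-1)·(-1) + (-1)·(-1) + (2)·(2) + (0)·(0)) / 4 = 6/4 = 1.5
  S = [[7.3, 2.75],
 [2.75, 1.5]].

Step 3 — invert S. det(S) = 7.3·1.5 - (2.75)² = 3.3875.
  S^{-1} = (1/det) · [[d, -b], [-b, a]] = [[0.4428, -0.8118],
 [-0.8118, 2.155]].

Step 4 — quadratic form (x̄ - mu_0)^T · S^{-1} · (x̄ - mu_0):
  S^{-1} · (x̄ - mu_0) = (1.8155, -5.3284),
  (x̄ - mu_0)^T · [...] = (-1.4)·(1.8155) + (-3)·(-5.3284) = 13.4435.

Step 5 — scale by n: T² = 5 · 13.4435 = 67.2177.

T² ≈ 67.2177


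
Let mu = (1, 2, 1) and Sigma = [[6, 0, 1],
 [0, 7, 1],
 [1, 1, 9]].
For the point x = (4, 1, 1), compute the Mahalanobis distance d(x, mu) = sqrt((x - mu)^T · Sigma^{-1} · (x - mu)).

Step 1 — centre the observation: (x - mu) = (3, -1, 0).

Step 2 — invert Sigma (cofactor / det for 3×3, or solve directly):
  Sigma^{-1} = [[0.1699, 0.0027, -0.0192],
 [0.0027, 0.1452, -0.0164],
 [-0.0192, -0.0164, 0.1151]].

Step 3 — form the quadratic (x - mu)^T · Sigma^{-1} · (x - mu):
  Sigma^{-1} · (x - mu) = (0.5068, -0.137, -0.0411).
  (x - mu)^T · [Sigma^{-1} · (x - mu)] = (3)·(0.5068) + (-1)·(-0.137) + (0)·(-0.0411) = 1.6575.

Step 4 — take square root: d = √(1.6575) ≈ 1.2875.

d(x, mu) = √(1.6575) ≈ 1.2875


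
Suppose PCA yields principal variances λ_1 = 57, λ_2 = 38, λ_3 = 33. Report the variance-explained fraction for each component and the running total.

Step 1 — total variance = trace(Sigma) = Σ λ_i = 57 + 38 + 33 = 128.

Step 2 — fraction explained by component i = λ_i / Σ λ:
  PC1: 57/128 = 0.4453
  PC2: 38/128 = 0.2969
  PC3: 33/128 = 0.2578

Step 3 — cumulative fraction after k components = (λ_1 + ... + λ_k) / Σ λ:
  k = 1: 57/128 = 0.4453
  k = 2: (57 + 38)/128 = 95/128 = 0.7422
  k = 3: (57 + 38 + 33)/128 = 128/128 = 1

Summary (fraction, with percent):

explained: PC1 0.4453 (44.53%), PC2 0.2969 (29.69%), PC3 0.2578 (25.78%);  cumulative: 0.4453, 0.7422, 1


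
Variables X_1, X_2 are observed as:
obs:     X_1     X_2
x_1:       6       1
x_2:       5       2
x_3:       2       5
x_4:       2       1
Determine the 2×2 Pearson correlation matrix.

Step 1 — column means:
  mean(X_1) = (6 + 5 + 2 + 2) / 4 = 15/4 = 3.75
  mean(X_2) = (1 + 2 + 5 + 1) / 4 = 9/4 = 2.25

Step 2 — sample variances and covariances s[i,j] = (1/(n-1)) · Σ_k (x_{k,i} - mean_i) · (x_{k,j} - mean_j), with n-1 = 3:
  s[X_1,X_1] = ((2.25)·(2.25) + (1.25)·(1.25) + (-1.75)·(-1.75) + (-1.75)·(-1.75)) / 3 = 12.75/3 = 4.25
  s[X_1,X_2] = ((2.25)·(-1.25) + (1.25)·(-0.25) + (-1.75)·(2.75) + (-1.75)·(-1.25)) / 3 = -5.75/3 = -1.9167
  s[X_2,X_2] = ((-1.25)·(-1.25) + (-0.25)·(-0.25) + (2.75)·(2.75) + (-1.25)·(-1.25)) / 3 = 10.75/3 = 3.5833
  Sample standard deviations s_i = √(s[i,i]):
  s(X_1) = √(4.25) = 2.0616
  s(X_2) = √(3.5833) = 1.893

Step 3 — r_{ij} = s_{ij} / (s_i · s_j):
  r[X_1,X_1] = 1 (diagonal).
  r[X_1,X_2] = -1.9167 / (2.0616 · 1.893) = -1.9167 / 3.9025 = -0.4911
  r[X_2,X_2] = 1 (diagonal).

R is symmetric with unit diagonal. Assembling:

R = [[1, -0.4911],
 [-0.4911, 1]]


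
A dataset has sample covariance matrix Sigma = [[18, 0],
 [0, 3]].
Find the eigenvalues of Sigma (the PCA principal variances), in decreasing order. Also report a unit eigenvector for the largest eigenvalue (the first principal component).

Step 1 — characteristic polynomial of 2×2 Sigma:
  det(Sigma - λI) = λ² - trace · λ + det = 0.
  trace = 18 + 3 = 21, det = 18·3 - (0)² = 54.
Step 2 — discriminant:
  Δ = trace² - 4·det = 441 - 216 = 225.
Step 3 — eigenvalues:
  λ = (trace ± √Δ)/2 = (21 ± 15)/2,
  λ_1 = 18,  λ_2 = 3.

Step 4 — unit eigenvector for λ_1: Sigma is diagonal, so its eigenvectors are the coordinate axes. λ_1 = 18 is the diagonal entry on the first coordinate axis, hence
  v_1 = (1, 0) (||v_1|| = 1).

λ_1 = 18,  λ_2 = 3;  v_1 ≈ (1, 0)


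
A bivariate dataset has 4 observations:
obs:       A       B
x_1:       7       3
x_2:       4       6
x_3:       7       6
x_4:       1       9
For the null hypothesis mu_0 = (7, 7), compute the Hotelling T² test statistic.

Step 1 — sample mean vector:
  mean(A) = (7 + 4 + 7 + 1) / 4 = 19/4 = 4.75
  mean(B) = (3 + 6 + 6 + 9) / 4 = 24/4 = 6
  x̄ = (4.75, 6),  deviation x̄ - mu_0 = (4.75, 6) - (7, 7) = (-2.25, -1).

Step 2 — sample covariance matrix, S[i,j] = (1/(n-1)) · Σ_k (x_{k,i} - mean_i) · (x_{k,j} - mean_j), divisor n-1 = 3:
  S[A,A] = ((2.25)·(2.25) + (-0.75)·(-0.75) + (2.25)·(2.25) + (-3.75)·(-3.75)) / 3 = 24.75/3 = 8.25
  S[A,B] = ((2.25)·(-3) + (-0.75)·(0) + (2.25)·(0) + (-3.75)·(3)) / 3 = -18/3 = -6
  S[B,B] = ((-3)·(-3) + (0)·(0) + (0)·(0) + (3)·(3)) / 3 = 18/3 = 6
  S = [[8.25, -6],
 [-6, 6]].

Step 3 — invert S. det(S) = 8.25·6 - (-6)² = 13.5.
  S^{-1} = (1/det) · [[d, -b], [-b, a]] = [[0.4444, 0.4444],
 [0.4444, 0.6111]].

Step 4 — quadratic form (x̄ - mu_0)^T · S^{-1} · (x̄ - mu_0):
  S^{-1} · (x̄ - mu_0) = (-1.4444, -1.6111),
  (x̄ - mu_0)^T · [...] = (-2.25)·(-1.4444) + (-1)·(-1.6111) = 4.8611.

Step 5 — scale by n: T² = 4 · 4.8611 = 19.4444.

T² ≈ 19.4444


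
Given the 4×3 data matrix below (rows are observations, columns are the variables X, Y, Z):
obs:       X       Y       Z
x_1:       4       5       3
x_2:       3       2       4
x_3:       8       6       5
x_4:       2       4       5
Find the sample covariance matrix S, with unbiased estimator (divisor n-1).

Step 1 — column means:
  mean(X) = (4 + 3 + 8 + 2) / 4 = 17/4 = 4.25
  mean(Y) = (5 + 2 + 6 + 4) / 4 = 17/4 = 4.25
  mean(Z) = (3 + 4 + 5 + 5) / 4 = 17/4 = 4.25

Step 2 — sample covariance S[i,j] = (1/(n-1)) · Σ_k (x_{k,i} - mean_i) · (x_{k,j} - mean_j), with n-1 = 3.
  S[X,X] = ((-0.25)·(-0.25) + (-1.25)·(-1.25) + (3.75)·(3.75) + (-2.25)·(-2.25)) / 3 = 20.75/3 = 6.9167
  S[X,Y] = ((-0.25)·(0.75) + (-1.25)·(-2.25) + (3.75)·(1.75) + (-2.25)·(-0.25)) / 3 = 9.75/3 = 3.25
  S[X,Z] = ((-0.25)·(-1.25) + (-1.25)·(-0.25) + (3.75)·(0.75) + (-2.25)·(0.75)) / 3 = 1.75/3 = 0.5833
  S[Y,Y] = ((0.75)·(0.75) + (-2.25)·(-2.25) + (1.75)·(1.75) + (-0.25)·(-0.25)) / 3 = 8.75/3 = 2.9167
  S[Y,Z] = ((0.75)·(-1.25) + (-2.25)·(-0.25) + (1.75)·(0.75) + (-0.25)·(0.75)) / 3 = 0.75/3 = 0.25
  S[Z,Z] = ((-1.25)·(-1.25) + (-0.25)·(-0.25) + (0.75)·(0.75) + (0.75)·(0.75)) / 3 = 2.75/3 = 0.9167

S is symmetric (S[j,i] = S[i,j]). Assembling:

S = [[6.9167, 3.25, 0.5833],
 [3.25, 2.9167, 0.25],
 [0.5833, 0.25, 0.9167]]


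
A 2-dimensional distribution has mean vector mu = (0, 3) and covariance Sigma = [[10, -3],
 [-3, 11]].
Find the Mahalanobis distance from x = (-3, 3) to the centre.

Step 1 — centre the observation: (x - mu) = (-3, 0).

Step 2 — invert Sigma. det(Sigma) = 10·11 - (-3)² = 101.
  Sigma^{-1} = (1/det) · [[d, -b], [-b, a]] = [[0.1089, 0.0297],
 [0.0297, 0.099]].

Step 3 — form the quadratic (x - mu)^T · Sigma^{-1} · (x - mu):
  Sigma^{-1} · (x - mu) = (-0.3267, -0.0891).
  (x - mu)^T · [Sigma^{-1} · (x - mu)] = (-3)·(-0.3267) + (0)·(-0.0891) = 0.9802.

Step 4 — take square root: d = √(0.9802) ≈ 0.99.

d(x, mu) = √(0.9802) ≈ 0.99


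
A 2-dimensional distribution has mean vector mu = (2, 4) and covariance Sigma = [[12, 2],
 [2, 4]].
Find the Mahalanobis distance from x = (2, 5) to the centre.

Step 1 — centre the observation: (x - mu) = (0, 1).

Step 2 — invert Sigma. det(Sigma) = 12·4 - (2)² = 44.
  Sigma^{-1} = (1/det) · [[d, -b], [-b, a]] = [[0.0909, -0.0455],
 [-0.0455, 0.2727]].

Step 3 — form the quadratic (x - mu)^T · Sigma^{-1} · (x - mu):
  Sigma^{-1} · (x - mu) = (-0.0455, 0.2727).
  (x - mu)^T · [Sigma^{-1} · (x - mu)] = (0)·(-0.0455) + (1)·(0.2727) = 0.2727.

Step 4 — take square root: d = √(0.2727) ≈ 0.5222.

d(x, mu) = √(0.2727) ≈ 0.5222


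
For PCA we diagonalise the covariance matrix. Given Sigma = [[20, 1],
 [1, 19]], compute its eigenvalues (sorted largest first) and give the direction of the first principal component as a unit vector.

Step 1 — characteristic polynomial of 2×2 Sigma:
  det(Sigma - λI) = λ² - trace · λ + det = 0.
  trace = 20 + 19 = 39, det = 20·19 - (1)² = 379.
Step 2 — discriminant:
  Δ = trace² - 4·det = 1521 - 1516 = 5.
Step 3 — eigenvalues:
  λ = (trace ± √Δ)/2 = (39 ± 2.2361)/2,
  λ_1 = 20.618,  λ_2 = 18.382.

Step 4 — unit eigenvector for λ_1: solve (Sigma - λ_1 I)v = 0. First row:
  (20 - 20.618)·v_x + (1)·v_y = 0, i.e. (-0.618)·v_x + (1)·v_y = 0,
  so v ∝ (b, λ_1 - a) = (1, 0.618) = u.
  ||u|| = √((1)² + (0.618)²) = √(1.382) ≈ 1.1756,
  v_1 = u/||u|| ≈ (0.8507, 0.5257) (||v_1|| = 1).

λ_1 = 20.618,  λ_2 = 18.382;  v_1 ≈ (0.8507, 0.5257)


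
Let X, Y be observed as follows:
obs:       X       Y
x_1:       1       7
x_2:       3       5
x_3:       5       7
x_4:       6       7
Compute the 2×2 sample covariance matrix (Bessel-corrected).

Step 1 — column means:
  mean(X) = (1 + 3 + 5 + 6) / 4 = 15/4 = 3.75
  mean(Y) = (7 + 5 + 7 + 7) / 4 = 26/4 = 6.5

Step 2 — sample covariance S[i,j] = (1/(n-1)) · Σ_k (x_{k,i} - mean_i) · (x_{k,j} - mean_j), with n-1 = 3.
  S[X,X] = ((-2.75)·(-2.75) + (-0.75)·(-0.75) + (1.25)·(1.25) + (2.25)·(2.25)) / 3 = 14.75/3 = 4.9167
  S[X,Y] = ((-2.75)·(0.5) + (-0.75)·(-1.5) + (1.25)·(0.5) + (2.25)·(0.5)) / 3 = 1.5/3 = 0.5
  S[Y,Y] = ((0.5)·(0.5) + (-1.5)·(-1.5) + (0.5)·(0.5) + (0.5)·(0.5)) / 3 = 3/3 = 1

S is symmetric (S[j,i] = S[i,j]). Assembling:

S = [[4.9167, 0.5],
 [0.5, 1]]


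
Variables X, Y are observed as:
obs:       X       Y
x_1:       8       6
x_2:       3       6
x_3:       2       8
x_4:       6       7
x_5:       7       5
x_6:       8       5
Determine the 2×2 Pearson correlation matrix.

Step 1 — column means:
  mean(X) = (8 + 3 + 2 + 6 + 7 + 8) / 6 = 34/6 = 5.6667
  mean(Y) = (6 + 6 + 8 + 7 + 5 + 5) / 6 = 37/6 = 6.1667

Step 2 — sample variances and covariances s[i,j] = (1/(n-1)) · Σ_k (x_{k,i} - mean_i) · (x_{k,j} - mean_j), with n-1 = 5:
  s[X,X] = ((2.3333)·(2.3333) + (-2.6667)·(-2.6667) + (-3.6667)·(-3.6667) + (0.3333)·(0.3333) + (1.3333)·(1.3333) + (2.3333)·(2.3333)) / 5 = 33.3333/5 = 6.6667
  s[X,Y] = ((2.3333)·(-0.1667) + (-2.6667)·(-0.1667) + (-3.6667)·(1.8333) + (0.3333)·(0.8333) + (1.3333)·(-1.1667) + (2.3333)·(-1.1667)) / 5 = -10.6667/5 = -2.1333
  s[Y,Y] = ((-0.1667)·(-0.1667) + (-0.1667)·(-0.1667) + (1.8333)·(1.8333) + (0.8333)·(0.8333) + (-1.1667)·(-1.1667) + (-1.1667)·(-1.1667)) / 5 = 6.8333/5 = 1.3667
  Sample standard deviations s_i = √(s[i,i]):
  s(X) = √(6.6667) = 2.582
  s(Y) = √(1.3667) = 1.169

Step 3 — r_{ij} = s_{ij} / (s_i · s_j):
  r[X,X] = 1 (diagonal).
  r[X,Y] = -2.1333 / (2.582 · 1.169) = -2.1333 / 3.0185 = -0.7068
  r[Y,Y] = 1 (diagonal).

R is symmetric with unit diagonal. Assembling:

R = [[1, -0.7068],
 [-0.7068, 1]]


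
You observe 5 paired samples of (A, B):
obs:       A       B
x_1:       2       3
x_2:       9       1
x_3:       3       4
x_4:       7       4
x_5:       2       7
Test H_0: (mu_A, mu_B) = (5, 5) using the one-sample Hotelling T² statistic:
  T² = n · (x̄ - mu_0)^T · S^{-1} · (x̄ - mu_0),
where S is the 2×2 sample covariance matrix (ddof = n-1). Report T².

Step 1 — sample mean vector:
  mean(A) = (2 + 9 + 3 + 7 + 2) / 5 = 23/5 = 4.6
  mean(B) = (3 + 1 + 4 + 4 + 7) / 5 = 19/5 = 3.8
  x̄ = (4.6, 3.8),  deviation x̄ - mu_0 = (4.6, 3.8) - (5, 5) = (-0.4, -1.2).

Step 2 — sample covariance matrix, S[i,j] = (1/(n-1)) · Σ_k (x_{k,i} - mean_i) · (x_{k,j} - mean_j), divisor n-1 = 4:
  S[A,A] = ((-2.6)·(-2.6) + (4.4)·(4.4) + (-1.6)·(-1.6) + (2.4)·(2.4) + (-2.6)·(-2.6)) / 4 = 41.2/4 = 10.3
  S[A,B] = ((-2.6)·(-0.8) + (4.4)·(-2.8) + (-1.6)·(0.2) + (2.4)·(0.2) + (-2.6)·(3.2)) / 4 = -18.4/4 = -4.6
  S[B,B] = ((-0.8)·(-0.8) + (-2.8)·(-2.8) + (0.2)·(0.2) + (0.2)·(0.2) + (3.2)·(3.2)) / 4 = 18.8/4 = 4.7
  S = [[10.3, -4.6],
 [-4.6, 4.7]].

Step 3 — invert S. det(S) = 10.3·4.7 - (-4.6)² = 27.25.
  S^{-1} = (1/det) · [[d, -b], [-b, a]] = [[0.1725, 0.1688],
 [0.1688, 0.378]].

Step 4 — quadratic form (x̄ - mu_0)^T · S^{-1} · (x̄ - mu_0):
  S^{-1} · (x̄ - mu_0) = (-0.2716, -0.5211),
  (x̄ - mu_0)^T · [...] = (-0.4)·(-0.2716) + (-1.2)·(-0.5211) = 0.7339.

Step 5 — scale by n: T² = 5 · 0.7339 = 3.6697.

T² ≈ 3.6697


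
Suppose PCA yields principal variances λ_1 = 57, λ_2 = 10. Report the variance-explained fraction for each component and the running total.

Step 1 — total variance = trace(Sigma) = Σ λ_i = 57 + 10 = 67.

Step 2 — fraction explained by component i = λ_i / Σ λ:
  PC1: 57/67 = 0.8507
  PC2: 10/67 = 0.1493

Step 3 — cumulative fraction after k components = (λ_1 + ... + λ_k) / Σ λ:
  k = 1: 57/67 = 0.8507
  k = 2: (57 + 10)/67 = 67/67 = 1

Summary (fraction, with percent):

explained: PC1 0.8507 (85.07%), PC2 0.1493 (14.93%);  cumulative: 0.8507, 1


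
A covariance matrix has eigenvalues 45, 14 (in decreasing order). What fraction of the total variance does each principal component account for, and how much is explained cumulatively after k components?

Step 1 — total variance = trace(Sigma) = Σ λ_i = 45 + 14 = 59.

Step 2 — fraction explained by component i = λ_i / Σ λ:
  PC1: 45/59 = 0.7627
  PC2: 14/59 = 0.2373

Step 3 — cumulative fraction after k components = (λ_1 + ... + λ_k) / Σ λ:
  k = 1: 45/59 = 0.7627
  k = 2: (45 + 14)/59 = 59/59 = 1

Summary (fraction, with percent):

explained: PC1 0.7627 (76.27%), PC2 0.2373 (23.73%);  cumulative: 0.7627, 1


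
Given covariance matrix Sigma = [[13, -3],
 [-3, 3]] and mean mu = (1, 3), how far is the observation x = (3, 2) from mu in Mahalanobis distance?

Step 1 — centre the observation: (x - mu) = (2, -1).

Step 2 — invert Sigma. det(Sigma) = 13·3 - (-3)² = 30.
  Sigma^{-1} = (1/det) · [[d, -b], [-b, a]] = [[0.1, 0.1],
 [0.1, 0.4333]].

Step 3 — form the quadratic (x - mu)^T · Sigma^{-1} · (x - mu):
  Sigma^{-1} · (x - mu) = (0.1, -0.2333).
  (x - mu)^T · [Sigma^{-1} · (x - mu)] = (2)·(0.1) + (-1)·(-0.2333) = 0.4333.

Step 4 — take square root: d = √(0.4333) ≈ 0.6583.

d(x, mu) = √(0.4333) ≈ 0.6583


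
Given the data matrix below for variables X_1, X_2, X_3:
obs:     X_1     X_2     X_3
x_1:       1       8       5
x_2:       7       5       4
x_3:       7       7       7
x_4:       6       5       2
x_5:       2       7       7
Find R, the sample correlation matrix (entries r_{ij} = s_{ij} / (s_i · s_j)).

Step 1 — column means:
  mean(X_1) = (1 + 7 + 7 + 6 + 2) / 5 = 23/5 = 4.6
  mean(X_2) = (8 + 5 + 7 + 5 + 7) / 5 = 32/5 = 6.4
  mean(X_3) = (5 + 4 + 7 + 2 + 7) / 5 = 25/5 = 5

Step 2 — sample variances and covariances s[i,j] = (1/(n-1)) · Σ_k (x_{k,i} - mean_i) · (x_{k,j} - mean_j), with n-1 = 4:
  s[X_1,X_1] = ((-3.6)·(-3.6) + (2.4)·(2.4) + (2.4)·(2.4) + (1.4)·(1.4) + (-2.6)·(-2.6)) / 4 = 33.2/4 = 8.3
  s[X_1,X_2] = ((-3.6)·(1.6) + (2.4)·(-1.4) + (2.4)·(0.6) + (1.4)·(-1.4) + (-2.6)·(0.6)) / 4 = -11.2/4 = -2.8
  s[X_1,X_3] = ((-3.6)·(0) + (2.4)·(-1) + (2.4)·(2) + (1.4)·(-3) + (-2.6)·(2)) / 4 = -7/4 = -1.75
  s[X_2,X_2] = ((1.6)·(1.6) + (-1.4)·(-1.4) + (0.6)·(0.6) + (-1.4)·(-1.4) + (0.6)·(0.6)) / 4 = 7.2/4 = 1.8
  s[X_2,X_3] = ((1.6)·(0) + (-1.4)·(-1) + (0.6)·(2) + (-1.4)·(-3) + (0.6)·(2)) / 4 = 8/4 = 2
  s[X_3,X_3] = ((0)·(0) + (-1)·(-1) + (2)·(2) + (-3)·(-3) + (2)·(2)) / 4 = 18/4 = 4.5
  Sample standard deviations s_i = √(s[i,i]):
  s(X_1) = √(8.3) = 2.881
  s(X_2) = √(1.8) = 1.3416
  s(X_3) = √(4.5) = 2.1213

Step 3 — r_{ij} = s_{ij} / (s_i · s_j):
  r[X_1,X_1] = 1 (diagonal).
  r[X_1,X_2] = -2.8 / (2.881 · 1.3416) = -2.8 / 3.8652 = -0.7244
  r[X_1,X_3] = -1.75 / (2.881 · 2.1213) = -1.75 / 6.1115 = -0.2863
  r[X_2,X_2] = 1 (diagonal).
  r[X_2,X_3] = 2 / (1.3416 · 2.1213) = 2 / 2.846 = 0.7027
  r[X_3,X_3] = 1 (diagonal).

R is symmetric with unit diagonal. Assembling:

R = [[1, -0.7244, -0.2863],
 [-0.7244, 1, 0.7027],
 [-0.2863, 0.7027, 1]]


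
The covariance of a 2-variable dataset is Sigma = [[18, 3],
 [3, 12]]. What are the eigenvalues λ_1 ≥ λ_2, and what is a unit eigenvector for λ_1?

Step 1 — characteristic polynomial of 2×2 Sigma:
  det(Sigma - λI) = λ² - trace · λ + det = 0.
  trace = 18 + 12 = 30, det = 18·12 - (3)² = 207.
Step 2 — discriminant:
  Δ = trace² - 4·det = 900 - 828 = 72.
Step 3 — eigenvalues:
  λ = (trace ± √Δ)/2 = (30 ± 8.4853)/2,
  λ_1 = 19.2426,  λ_2 = 10.7574.

Step 4 — unit eigenvector for λ_1: solve (Sigma - λ_1 I)v = 0. First row:
  (18 - 19.2426)·v_x + (3)·v_y = 0, i.e. (-1.2426)·v_x + (3)·v_y = 0,
  so v ∝ (b, λ_1 - a) = (3, 1.2426) = u.
  ||u|| = √((3)² + (1.2426)²) = √(10.5442) ≈ 3.2472,
  v_1 = u/||u|| ≈ (0.9239, 0.3827) (||v_1|| = 1).

λ_1 = 19.2426,  λ_2 = 10.7574;  v_1 ≈ (0.9239, 0.3827)


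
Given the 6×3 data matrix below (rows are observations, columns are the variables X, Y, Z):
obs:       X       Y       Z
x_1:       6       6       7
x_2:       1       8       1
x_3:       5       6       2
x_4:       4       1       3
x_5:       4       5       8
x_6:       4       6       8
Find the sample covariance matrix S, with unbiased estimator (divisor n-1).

Step 1 — column means:
  mean(X) = (6 + 1 + 5 + 4 + 4 + 4) / 6 = 24/6 = 4
  mean(Y) = (6 + 8 + 6 + 1 + 5 + 6) / 6 = 32/6 = 5.3333
  mean(Z) = (7 + 1 + 2 + 3 + 8 + 8) / 6 = 29/6 = 4.8333

Step 2 — sample covariance S[i,j] = (1/(n-1)) · Σ_k (x_{k,i} - mean_i) · (x_{k,j} - mean_j), with n-1 = 5.
  S[X,X] = ((2)·(2) + (-3)·(-3) + (1)·(1) + (0)·(0) + (0)·(0) + (0)·(0)) / 5 = 14/5 = 2.8
  S[X,Y] = ((2)·(0.6667) + (-3)·(2.6667) + (1)·(0.6667) + (0)·(-4.3333) + (0)·(-0.3333) + (0)·(0.6667)) / 5 = -6/5 = -1.2
  S[X,Z] = ((2)·(2.1667) + (-3)·(-3.8333) + (1)·(-2.8333) + (0)·(-1.8333) + (0)·(3.1667) + (0)·(3.1667)) / 5 = 13/5 = 2.6
  S[Y,Y] = ((0.6667)·(0.6667) + (2.6667)·(2.6667) + (0.6667)·(0.6667) + (-4.3333)·(-4.3333) + (-0.3333)·(-0.3333) + (0.6667)·(0.6667)) / 5 = 27.3333/5 = 5.4667
  S[Y,Z] = ((0.6667)·(2.1667) + (2.6667)·(-3.8333) + (0.6667)·(-2.8333) + (-4.3333)·(-1.8333) + (-0.3333)·(3.1667) + (0.6667)·(3.1667)) / 5 = -1.6667/5 = -0.3333
  S[Z,Z] = ((2.1667)·(2.1667) + (-3.8333)·(-3.8333) + (-2.8333)·(-2.8333) + (-1.8333)·(-1.8333) + (3.1667)·(3.1667) + (3.1667)·(3.1667)) / 5 = 50.8333/5 = 10.1667

S is symmetric (S[j,i] = S[i,j]). Assembling:

S = [[2.8, -1.2, 2.6],
 [-1.2, 5.4667, -0.3333],
 [2.6, -0.3333, 10.1667]]


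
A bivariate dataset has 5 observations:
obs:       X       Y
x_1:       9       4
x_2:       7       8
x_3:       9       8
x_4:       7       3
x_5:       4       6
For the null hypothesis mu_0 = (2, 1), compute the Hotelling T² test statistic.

Step 1 — sample mean vector:
  mean(X) = (9 + 7 + 9 + 7 + 4) / 5 = 36/5 = 7.2
  mean(Y) = (4 + 8 + 8 + 3 + 6) / 5 = 29/5 = 5.8
  x̄ = (7.2, 5.8),  deviation x̄ - mu_0 = (7.2, 5.8) - (2, 1) = (5.2, 4.8).

Step 2 — sample covariance matrix, S[i,j] = (1/(n-1)) · Σ_k (x_{k,i} - mean_i) · (x_{k,j} - mean_j), divisor n-1 = 4:
  S[X,X] = ((1.8)·(1.8) + (-0.2)·(-0.2) + (1.8)·(1.8) + (-0.2)·(-0.2) + (-3.2)·(-3.2)) / 4 = 16.8/4 = 4.2
  S[X,Y] = ((1.8)·(-1.8) + (-0.2)·(2.2) + (1.8)·(2.2) + (-0.2)·(-2.8) + (-3.2)·(0.2)) / 4 = 0.2/4 = 0.05
  S[Y,Y] = ((-1.8)·(-1.8) + (2.2)·(2.2) + (2.2)·(2.2) + (-2.8)·(-2.8) + (0.2)·(0.2)) / 4 = 20.8/4 = 5.2
  S = [[4.2, 0.05],
 [0.05, 5.2]].

Step 3 — invert S. det(S) = 4.2·5.2 - (0.05)² = 21.8375.
  S^{-1} = (1/det) · [[d, -b], [-b, a]] = [[0.2381, -0.0023],
 [-0.0023, 0.1923]].

Step 4 — quadratic form (x̄ - mu_0)^T · S^{-1} · (x̄ - mu_0):
  S^{-1} · (x̄ - mu_0) = (1.2272, 0.9113),
  (x̄ - mu_0)^T · [...] = (5.2)·(1.2272) + (4.8)·(0.9113) = 10.7558.

Step 5 — scale by n: T² = 5 · 10.7558 = 53.779.

T² ≈ 53.779


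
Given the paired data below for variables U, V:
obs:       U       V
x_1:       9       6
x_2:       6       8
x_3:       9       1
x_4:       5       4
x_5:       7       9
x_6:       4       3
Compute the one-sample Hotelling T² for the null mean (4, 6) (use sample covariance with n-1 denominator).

Step 1 — sample mean vector:
  mean(U) = (9 + 6 + 9 + 5 + 7 + 4) / 6 = 40/6 = 6.6667
  mean(V) = (6 + 8 + 1 + 4 + 9 + 3) / 6 = 31/6 = 5.1667
  x̄ = (6.6667, 5.1667),  deviation x̄ - mu_0 = (6.6667, 5.1667) - (4, 6) = (2.6667, -0.8333).

Step 2 — sample covariance matrix, S[i,j] = (1/(n-1)) · Σ_k (x_{k,i} - mean_i) · (x_{k,j} - mean_j), divisor n-1 = 5:
  S[U,U] = ((2.3333)·(2.3333) + (-0.6667)·(-0.6667) + (2.3333)·(2.3333) + (-1.6667)·(-1.6667) + (0.3333)·(0.3333) + (-2.6667)·(-2.6667)) / 5 = 21.3333/5 = 4.2667
  S[U,V] = ((2.3333)·(0.8333) + (-0.6667)·(2.8333) + (2.3333)·(-4.1667) + (-1.6667)·(-1.1667) + (0.3333)·(3.8333) + (-2.6667)·(-2.1667)) / 5 = -0.6667/5 = -0.1333
  S[V,V] = ((0.8333)·(0.8333) + (2.8333)·(2.8333) + (-4.1667)·(-4.1667) + (-1.1667)·(-1.1667) + (3.8333)·(3.8333) + (-2.1667)·(-2.1667)) / 5 = 46.8333/5 = 9.3667
  S = [[4.2667, -0.1333],
 [-0.1333, 9.3667]].

Step 3 — invert S. det(S) = 4.2667·9.3667 - (-0.1333)² = 39.9467.
  S^{-1} = (1/det) · [[d, -b], [-b, a]] = [[0.2345, 0.0033],
 [0.0033, 0.1068]].

Step 4 — quadratic form (x̄ - mu_0)^T · S^{-1} · (x̄ - mu_0):
  S^{-1} · (x̄ - mu_0) = (0.6225, -0.0801),
  (x̄ - mu_0)^T · [...] = (2.6667)·(0.6225) + (-0.8333)·(-0.0801) = 1.7267.

Step 5 — scale by n: T² = 6 · 1.7267 = 10.3605.

T² ≈ 10.3605


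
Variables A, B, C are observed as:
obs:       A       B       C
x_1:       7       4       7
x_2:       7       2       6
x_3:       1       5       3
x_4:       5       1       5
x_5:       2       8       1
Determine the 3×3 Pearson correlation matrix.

Step 1 — column means:
  mean(A) = (7 + 7 + 1 + 5 + 2) / 5 = 22/5 = 4.4
  mean(B) = (4 + 2 + 5 + 1 + 8) / 5 = 20/5 = 4
  mean(C) = (7 + 6 + 3 + 5 + 1) / 5 = 22/5 = 4.4

Step 2 — sample variances and covariances s[i,j] = (1/(n-1)) · Σ_k (x_{k,i} - mean_i) · (x_{k,j} - mean_j), with n-1 = 4:
  s[A,A] = ((2.6)·(2.6) + (2.6)·(2.6) + (-3.4)·(-3.4) + (0.6)·(0.6) + (-2.4)·(-2.4)) / 4 = 31.2/4 = 7.8
  s[A,B] = ((2.6)·(0) + (2.6)·(-2) + (-3.4)·(1) + (0.6)·(-3) + (-2.4)·(4)) / 4 = -20/4 = -5
  s[A,C] = ((2.6)·(2.6) + (2.6)·(1.6) + (-3.4)·(-1.4) + (0.6)·(0.6) + (-2.4)·(-3.4)) / 4 = 24.2/4 = 6.05
  s[B,B] = ((0)·(0) + (-2)·(-2) + (1)·(1) + (-3)·(-3) + (4)·(4)) / 4 = 30/4 = 7.5
  s[B,C] = ((0)·(2.6) + (-2)·(1.6) + (1)·(-1.4) + (-3)·(0.6) + (4)·(-3.4)) / 4 = -20/4 = -5
  s[C,C] = ((2.6)·(2.6) + (1.6)·(1.6) + (-1.4)·(-1.4) + (0.6)·(0.6) + (-3.4)·(-3.4)) / 4 = 23.2/4 = 5.8
  Sample standard deviations s_i = √(s[i,i]):
  s(A) = √(7.8) = 2.7928
  s(B) = √(7.5) = 2.7386
  s(C) = √(5.8) = 2.4083

Step 3 — r_{ij} = s_{ij} / (s_i · s_j):
  r[A,A] = 1 (diagonal).
  r[A,B] = -5 / (2.7928 · 2.7386) = -5 / 7.6485 = -0.6537
  r[A,C] = 6.05 / (2.7928 · 2.4083) = 6.05 / 6.7261 = 0.8995
  r[B,B] = 1 (diagonal).
  r[B,C] = -5 / (2.7386 · 2.4083) = -5 / 6.5955 = -0.7581
  r[C,C] = 1 (diagonal).

R is symmetric with unit diagonal. Assembling:

R = [[1, -0.6537, 0.8995],
 [-0.6537, 1, -0.7581],
 [0.8995, -0.7581, 1]]


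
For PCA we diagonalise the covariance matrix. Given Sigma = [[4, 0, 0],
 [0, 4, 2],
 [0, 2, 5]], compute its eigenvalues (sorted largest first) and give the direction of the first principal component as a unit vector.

Step 1 — characteristic polynomial p(λ) = det(λI - Sigma) = λ³ - tr·λ² + c_1·λ - det, where tr = trace, c_1 = sum of the principal 2×2 minors, det = det(Sigma):
  tr = 4 + 4 + 5 = 13,
  c_1 = (4·4 - (0)²) + (4·5 - (0)²) + (4·5 - (2)²) = 16 + 20 + 16 = 52,
  det = 4·(4·5 - (2)²) - (0)·((0)·5 - (2)·(0)) + (0)·((0)·(2) - 4·(0)) = 4·(16) - (0)·(0) + (0)·(0) = 64.
  So p(λ) = λ³ - 13λ² + 52λ - 64.
Step 2 — look for an integer root (rational root theorem: any rational root is an integer divisor of 64). Testing λ = 4:
  p(4) = 64 - 208 + 208 - 64 = 0  ✓
  Dividing out (λ - 4): p(λ) = (λ - 4)(λ² - 9λ + 16).
Step 3 — remaining eigenvalues from the quadratic λ² - 9λ + 16 = 0:
  Δ = 9² - 4·16 = 81 - 64 = 17,  λ = (9 ± √17)/2 = (9 ± 4.1231)/2 ≈ 6.5616 or 2.4384.
  Sorted: λ_1 = 6.5616,  λ_2 = 4,  λ_3 = 2.4384  (check: sum = 13 = tr ✓).

Step 4 — unit eigenvector for λ_1 ≈ 6.5616: v spans the null space of (Sigma - λ_1 I), whose rows are
  r_1 = (-2.5616, 0, 0),  r_2 = (0, -2.5616, 2),  r_3 = (0, 2, -1.5616).
  v is orthogonal to every row, so take v ∝ r_1 × r_2 = ((0)·(2) - (0)·(-2.5616), (0)·(0) - (-2.5616)·(2), (-2.5616)·(-2.5616) - (0)·(0)) ≈ (0, 5.1231, 6.5616).
  Let u = (0, 5.1231, 6.5616).
  ||u|| = √((0)² + (5.1231)² + (6.5616)²) = √(69.3002) ≈ 8.3247,  v_1 = u/||u|| ≈ (0, 0.6154, 0.7882) (||v_1|| = 1).

λ_1 = 6.5616,  λ_2 = 4,  λ_3 = 2.4384;  v_1 ≈ (0, 0.6154, 0.7882)
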